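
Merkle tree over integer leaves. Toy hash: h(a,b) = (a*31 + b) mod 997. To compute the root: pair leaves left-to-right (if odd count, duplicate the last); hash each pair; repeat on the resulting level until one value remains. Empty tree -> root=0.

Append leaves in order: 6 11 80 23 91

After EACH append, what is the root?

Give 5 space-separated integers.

After append 6 (leaves=[6]):
  L0: [6]
  root=6
After append 11 (leaves=[6, 11]):
  L0: [6, 11]
  L1: h(6,11)=(6*31+11)%997=197 -> [197]
  root=197
After append 80 (leaves=[6, 11, 80]):
  L0: [6, 11, 80]
  L1: h(6,11)=(6*31+11)%997=197 h(80,80)=(80*31+80)%997=566 -> [197, 566]
  L2: h(197,566)=(197*31+566)%997=691 -> [691]
  root=691
After append 23 (leaves=[6, 11, 80, 23]):
  L0: [6, 11, 80, 23]
  L1: h(6,11)=(6*31+11)%997=197 h(80,23)=(80*31+23)%997=509 -> [197, 509]
  L2: h(197,509)=(197*31+509)%997=634 -> [634]
  root=634
After append 91 (leaves=[6, 11, 80, 23, 91]):
  L0: [6, 11, 80, 23, 91]
  L1: h(6,11)=(6*31+11)%997=197 h(80,23)=(80*31+23)%997=509 h(91,91)=(91*31+91)%997=918 -> [197, 509, 918]
  L2: h(197,509)=(197*31+509)%997=634 h(918,918)=(918*31+918)%997=463 -> [634, 463]
  L3: h(634,463)=(634*31+463)%997=177 -> [177]
  root=177

Answer: 6 197 691 634 177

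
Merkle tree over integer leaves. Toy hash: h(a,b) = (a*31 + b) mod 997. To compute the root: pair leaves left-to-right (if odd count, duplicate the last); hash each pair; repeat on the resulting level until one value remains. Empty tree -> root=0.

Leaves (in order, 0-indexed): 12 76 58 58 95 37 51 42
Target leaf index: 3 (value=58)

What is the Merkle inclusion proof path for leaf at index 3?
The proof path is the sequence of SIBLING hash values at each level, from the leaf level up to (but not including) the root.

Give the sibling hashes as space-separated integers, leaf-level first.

L0 (leaves): [12, 76, 58, 58, 95, 37, 51, 42], target index=3
L1: h(12,76)=(12*31+76)%997=448 [pair 0] h(58,58)=(58*31+58)%997=859 [pair 1] h(95,37)=(95*31+37)%997=988 [pair 2] h(51,42)=(51*31+42)%997=626 [pair 3] -> [448, 859, 988, 626]
  Sibling for proof at L0: 58
L2: h(448,859)=(448*31+859)%997=789 [pair 0] h(988,626)=(988*31+626)%997=347 [pair 1] -> [789, 347]
  Sibling for proof at L1: 448
L3: h(789,347)=(789*31+347)%997=878 [pair 0] -> [878]
  Sibling for proof at L2: 347
Root: 878
Proof path (sibling hashes from leaf to root): [58, 448, 347]

Answer: 58 448 347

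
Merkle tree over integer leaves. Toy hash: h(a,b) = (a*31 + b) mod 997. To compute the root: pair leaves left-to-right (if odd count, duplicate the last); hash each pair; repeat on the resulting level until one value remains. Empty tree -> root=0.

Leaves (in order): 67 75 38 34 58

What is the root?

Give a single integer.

Answer: 549

Derivation:
L0: [67, 75, 38, 34, 58]
L1: h(67,75)=(67*31+75)%997=158 h(38,34)=(38*31+34)%997=215 h(58,58)=(58*31+58)%997=859 -> [158, 215, 859]
L2: h(158,215)=(158*31+215)%997=128 h(859,859)=(859*31+859)%997=569 -> [128, 569]
L3: h(128,569)=(128*31+569)%997=549 -> [549]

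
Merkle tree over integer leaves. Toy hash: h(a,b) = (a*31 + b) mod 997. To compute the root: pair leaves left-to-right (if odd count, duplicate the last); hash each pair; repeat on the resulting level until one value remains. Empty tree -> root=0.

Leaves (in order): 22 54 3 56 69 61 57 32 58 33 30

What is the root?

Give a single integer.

L0: [22, 54, 3, 56, 69, 61, 57, 32, 58, 33, 30]
L1: h(22,54)=(22*31+54)%997=736 h(3,56)=(3*31+56)%997=149 h(69,61)=(69*31+61)%997=206 h(57,32)=(57*31+32)%997=802 h(58,33)=(58*31+33)%997=834 h(30,30)=(30*31+30)%997=960 -> [736, 149, 206, 802, 834, 960]
L2: h(736,149)=(736*31+149)%997=34 h(206,802)=(206*31+802)%997=209 h(834,960)=(834*31+960)%997=892 -> [34, 209, 892]
L3: h(34,209)=(34*31+209)%997=266 h(892,892)=(892*31+892)%997=628 -> [266, 628]
L4: h(266,628)=(266*31+628)%997=898 -> [898]

Answer: 898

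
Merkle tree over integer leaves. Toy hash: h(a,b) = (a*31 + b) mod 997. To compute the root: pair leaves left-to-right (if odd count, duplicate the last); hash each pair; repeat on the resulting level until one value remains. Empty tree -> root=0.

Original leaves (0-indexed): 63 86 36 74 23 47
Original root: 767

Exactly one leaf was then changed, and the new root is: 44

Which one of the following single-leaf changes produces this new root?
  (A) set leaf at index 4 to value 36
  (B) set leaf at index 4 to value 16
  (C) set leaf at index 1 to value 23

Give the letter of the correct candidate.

Answer: C

Derivation:
Original leaves: [63, 86, 36, 74, 23, 47]
Target new root: 44
Try each candidate change and compute the resulting root:
Candidate A: set leaf[4] = 36 -> leaves = [63, 86, 36, 74, 36, 47]
  L0: [63, 86, 36, 74, 36, 47]
  L1: h(63,86)=(63*31+86)%997=45 h(36,74)=(36*31+74)%997=193 h(36,47)=(36*31+47)%997=166 -> [45, 193, 166]
  L2: h(45,193)=(45*31+193)%997=591 h(166,166)=(166*31+166)%997=327 -> [591, 327]
  L3: h(591,327)=(591*31+327)%997=702 -> [702]
  root = 702 != target 44
Candidate B: set leaf[4] = 16 -> leaves = [63, 86, 36, 74, 16, 47]
  L0: [63, 86, 36, 74, 16, 47]
  L1: h(63,86)=(63*31+86)%997=45 h(36,74)=(36*31+74)%997=193 h(16,47)=(16*31+47)%997=543 -> [45, 193, 543]
  L2: h(45,193)=(45*31+193)%997=591 h(543,543)=(543*31+543)%997=427 -> [591, 427]
  L3: h(591,427)=(591*31+427)%997=802 -> [802]
  root = 802 != target 44
Candidate C: set leaf[1] = 23 -> leaves = [63, 23, 36, 74, 23, 47]
  L0: [63, 23, 36, 74, 23, 47]
  L1: h(63,23)=(63*31+23)%997=979 h(36,74)=(36*31+74)%997=193 h(23,47)=(23*31+47)%997=760 -> [979, 193, 760]
  L2: h(979,193)=(979*31+193)%997=632 h(760,760)=(760*31+760)%997=392 -> [632, 392]
  L3: h(632,392)=(632*31+392)%997=44 -> [44]
  root = 44 == target 44  ** MATCH **
Candidate C produces the target root.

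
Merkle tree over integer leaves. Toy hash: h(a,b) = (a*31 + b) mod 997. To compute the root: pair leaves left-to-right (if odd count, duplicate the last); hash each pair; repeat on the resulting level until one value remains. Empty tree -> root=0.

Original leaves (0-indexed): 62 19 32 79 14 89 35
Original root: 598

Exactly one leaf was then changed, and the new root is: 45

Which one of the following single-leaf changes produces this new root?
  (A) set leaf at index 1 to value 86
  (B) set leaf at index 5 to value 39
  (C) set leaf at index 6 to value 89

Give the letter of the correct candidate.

Answer: B

Derivation:
Original leaves: [62, 19, 32, 79, 14, 89, 35]
Target new root: 45
Try each candidate change and compute the resulting root:
Candidate A: set leaf[1] = 86 -> leaves = [62, 86, 32, 79, 14, 89, 35]
  L0: [62, 86, 32, 79, 14, 89, 35]
  L1: h(62,86)=(62*31+86)%997=14 h(32,79)=(32*31+79)%997=74 h(14,89)=(14*31+89)%997=523 h(35,35)=(35*31+35)%997=123 -> [14, 74, 523, 123]
  L2: h(14,74)=(14*31+74)%997=508 h(523,123)=(523*31+123)%997=384 -> [508, 384]
  L3: h(508,384)=(508*31+384)%997=180 -> [180]
  root = 180 != target 45
Candidate B: set leaf[5] = 39 -> leaves = [62, 19, 32, 79, 14, 39, 35]
  L0: [62, 19, 32, 79, 14, 39, 35]
  L1: h(62,19)=(62*31+19)%997=944 h(32,79)=(32*31+79)%997=74 h(14,39)=(14*31+39)%997=473 h(35,35)=(35*31+35)%997=123 -> [944, 74, 473, 123]
  L2: h(944,74)=(944*31+74)%997=425 h(473,123)=(473*31+123)%997=828 -> [425, 828]
  L3: h(425,828)=(425*31+828)%997=45 -> [45]
  root = 45 == target 45  ** MATCH **
Candidate C: set leaf[6] = 89 -> leaves = [62, 19, 32, 79, 14, 89, 89]
  L0: [62, 19, 32, 79, 14, 89, 89]
  L1: h(62,19)=(62*31+19)%997=944 h(32,79)=(32*31+79)%997=74 h(14,89)=(14*31+89)%997=523 h(89,89)=(89*31+89)%997=854 -> [944, 74, 523, 854]
  L2: h(944,74)=(944*31+74)%997=425 h(523,854)=(523*31+854)%997=118 -> [425, 118]
  L3: h(425,118)=(425*31+118)%997=332 -> [332]
  root = 332 != target 45
Candidate B produces the target root.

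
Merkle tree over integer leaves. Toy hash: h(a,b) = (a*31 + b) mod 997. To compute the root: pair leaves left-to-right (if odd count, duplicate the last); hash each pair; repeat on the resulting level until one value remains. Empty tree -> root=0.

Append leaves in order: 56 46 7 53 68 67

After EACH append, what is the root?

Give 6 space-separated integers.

Answer: 56 785 631 677 889 857

Derivation:
After append 56 (leaves=[56]):
  L0: [56]
  root=56
After append 46 (leaves=[56, 46]):
  L0: [56, 46]
  L1: h(56,46)=(56*31+46)%997=785 -> [785]
  root=785
After append 7 (leaves=[56, 46, 7]):
  L0: [56, 46, 7]
  L1: h(56,46)=(56*31+46)%997=785 h(7,7)=(7*31+7)%997=224 -> [785, 224]
  L2: h(785,224)=(785*31+224)%997=631 -> [631]
  root=631
After append 53 (leaves=[56, 46, 7, 53]):
  L0: [56, 46, 7, 53]
  L1: h(56,46)=(56*31+46)%997=785 h(7,53)=(7*31+53)%997=270 -> [785, 270]
  L2: h(785,270)=(785*31+270)%997=677 -> [677]
  root=677
After append 68 (leaves=[56, 46, 7, 53, 68]):
  L0: [56, 46, 7, 53, 68]
  L1: h(56,46)=(56*31+46)%997=785 h(7,53)=(7*31+53)%997=270 h(68,68)=(68*31+68)%997=182 -> [785, 270, 182]
  L2: h(785,270)=(785*31+270)%997=677 h(182,182)=(182*31+182)%997=839 -> [677, 839]
  L3: h(677,839)=(677*31+839)%997=889 -> [889]
  root=889
After append 67 (leaves=[56, 46, 7, 53, 68, 67]):
  L0: [56, 46, 7, 53, 68, 67]
  L1: h(56,46)=(56*31+46)%997=785 h(7,53)=(7*31+53)%997=270 h(68,67)=(68*31+67)%997=181 -> [785, 270, 181]
  L2: h(785,270)=(785*31+270)%997=677 h(181,181)=(181*31+181)%997=807 -> [677, 807]
  L3: h(677,807)=(677*31+807)%997=857 -> [857]
  root=857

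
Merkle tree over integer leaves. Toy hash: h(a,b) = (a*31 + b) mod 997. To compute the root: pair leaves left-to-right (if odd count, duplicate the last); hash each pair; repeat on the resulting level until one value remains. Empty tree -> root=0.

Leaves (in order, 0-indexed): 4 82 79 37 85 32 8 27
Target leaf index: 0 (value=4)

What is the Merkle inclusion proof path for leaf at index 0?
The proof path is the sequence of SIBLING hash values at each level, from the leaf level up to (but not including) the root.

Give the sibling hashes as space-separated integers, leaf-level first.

L0 (leaves): [4, 82, 79, 37, 85, 32, 8, 27], target index=0
L1: h(4,82)=(4*31+82)%997=206 [pair 0] h(79,37)=(79*31+37)%997=492 [pair 1] h(85,32)=(85*31+32)%997=673 [pair 2] h(8,27)=(8*31+27)%997=275 [pair 3] -> [206, 492, 673, 275]
  Sibling for proof at L0: 82
L2: h(206,492)=(206*31+492)%997=896 [pair 0] h(673,275)=(673*31+275)%997=201 [pair 1] -> [896, 201]
  Sibling for proof at L1: 492
L3: h(896,201)=(896*31+201)%997=61 [pair 0] -> [61]
  Sibling for proof at L2: 201
Root: 61
Proof path (sibling hashes from leaf to root): [82, 492, 201]

Answer: 82 492 201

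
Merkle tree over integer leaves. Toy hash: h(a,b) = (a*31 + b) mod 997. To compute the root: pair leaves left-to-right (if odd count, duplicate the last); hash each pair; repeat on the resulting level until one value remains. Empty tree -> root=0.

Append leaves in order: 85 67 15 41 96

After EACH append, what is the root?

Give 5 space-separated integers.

After append 85 (leaves=[85]):
  L0: [85]
  root=85
After append 67 (leaves=[85, 67]):
  L0: [85, 67]
  L1: h(85,67)=(85*31+67)%997=708 -> [708]
  root=708
After append 15 (leaves=[85, 67, 15]):
  L0: [85, 67, 15]
  L1: h(85,67)=(85*31+67)%997=708 h(15,15)=(15*31+15)%997=480 -> [708, 480]
  L2: h(708,480)=(708*31+480)%997=494 -> [494]
  root=494
After append 41 (leaves=[85, 67, 15, 41]):
  L0: [85, 67, 15, 41]
  L1: h(85,67)=(85*31+67)%997=708 h(15,41)=(15*31+41)%997=506 -> [708, 506]
  L2: h(708,506)=(708*31+506)%997=520 -> [520]
  root=520
After append 96 (leaves=[85, 67, 15, 41, 96]):
  L0: [85, 67, 15, 41, 96]
  L1: h(85,67)=(85*31+67)%997=708 h(15,41)=(15*31+41)%997=506 h(96,96)=(96*31+96)%997=81 -> [708, 506, 81]
  L2: h(708,506)=(708*31+506)%997=520 h(81,81)=(81*31+81)%997=598 -> [520, 598]
  L3: h(520,598)=(520*31+598)%997=766 -> [766]
  root=766

Answer: 85 708 494 520 766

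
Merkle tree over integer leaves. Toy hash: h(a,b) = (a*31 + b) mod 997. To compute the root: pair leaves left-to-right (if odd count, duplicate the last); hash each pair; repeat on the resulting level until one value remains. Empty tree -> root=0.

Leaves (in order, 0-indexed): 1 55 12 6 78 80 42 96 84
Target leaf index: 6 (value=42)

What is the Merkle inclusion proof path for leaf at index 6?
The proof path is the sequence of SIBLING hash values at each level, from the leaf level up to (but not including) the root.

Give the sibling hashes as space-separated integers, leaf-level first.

Answer: 96 504 53 792

Derivation:
L0 (leaves): [1, 55, 12, 6, 78, 80, 42, 96, 84], target index=6
L1: h(1,55)=(1*31+55)%997=86 [pair 0] h(12,6)=(12*31+6)%997=378 [pair 1] h(78,80)=(78*31+80)%997=504 [pair 2] h(42,96)=(42*31+96)%997=401 [pair 3] h(84,84)=(84*31+84)%997=694 [pair 4] -> [86, 378, 504, 401, 694]
  Sibling for proof at L0: 96
L2: h(86,378)=(86*31+378)%997=53 [pair 0] h(504,401)=(504*31+401)%997=73 [pair 1] h(694,694)=(694*31+694)%997=274 [pair 2] -> [53, 73, 274]
  Sibling for proof at L1: 504
L3: h(53,73)=(53*31+73)%997=719 [pair 0] h(274,274)=(274*31+274)%997=792 [pair 1] -> [719, 792]
  Sibling for proof at L2: 53
L4: h(719,792)=(719*31+792)%997=150 [pair 0] -> [150]
  Sibling for proof at L3: 792
Root: 150
Proof path (sibling hashes from leaf to root): [96, 504, 53, 792]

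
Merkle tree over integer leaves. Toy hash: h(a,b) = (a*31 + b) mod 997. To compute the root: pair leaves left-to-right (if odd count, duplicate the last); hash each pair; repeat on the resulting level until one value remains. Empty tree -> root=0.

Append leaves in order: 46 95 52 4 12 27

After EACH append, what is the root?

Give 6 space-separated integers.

After append 46 (leaves=[46]):
  L0: [46]
  root=46
After append 95 (leaves=[46, 95]):
  L0: [46, 95]
  L1: h(46,95)=(46*31+95)%997=524 -> [524]
  root=524
After append 52 (leaves=[46, 95, 52]):
  L0: [46, 95, 52]
  L1: h(46,95)=(46*31+95)%997=524 h(52,52)=(52*31+52)%997=667 -> [524, 667]
  L2: h(524,667)=(524*31+667)%997=959 -> [959]
  root=959
After append 4 (leaves=[46, 95, 52, 4]):
  L0: [46, 95, 52, 4]
  L1: h(46,95)=(46*31+95)%997=524 h(52,4)=(52*31+4)%997=619 -> [524, 619]
  L2: h(524,619)=(524*31+619)%997=911 -> [911]
  root=911
After append 12 (leaves=[46, 95, 52, 4, 12]):
  L0: [46, 95, 52, 4, 12]
  L1: h(46,95)=(46*31+95)%997=524 h(52,4)=(52*31+4)%997=619 h(12,12)=(12*31+12)%997=384 -> [524, 619, 384]
  L2: h(524,619)=(524*31+619)%997=911 h(384,384)=(384*31+384)%997=324 -> [911, 324]
  L3: h(911,324)=(911*31+324)%997=649 -> [649]
  root=649
After append 27 (leaves=[46, 95, 52, 4, 12, 27]):
  L0: [46, 95, 52, 4, 12, 27]
  L1: h(46,95)=(46*31+95)%997=524 h(52,4)=(52*31+4)%997=619 h(12,27)=(12*31+27)%997=399 -> [524, 619, 399]
  L2: h(524,619)=(524*31+619)%997=911 h(399,399)=(399*31+399)%997=804 -> [911, 804]
  L3: h(911,804)=(911*31+804)%997=132 -> [132]
  root=132

Answer: 46 524 959 911 649 132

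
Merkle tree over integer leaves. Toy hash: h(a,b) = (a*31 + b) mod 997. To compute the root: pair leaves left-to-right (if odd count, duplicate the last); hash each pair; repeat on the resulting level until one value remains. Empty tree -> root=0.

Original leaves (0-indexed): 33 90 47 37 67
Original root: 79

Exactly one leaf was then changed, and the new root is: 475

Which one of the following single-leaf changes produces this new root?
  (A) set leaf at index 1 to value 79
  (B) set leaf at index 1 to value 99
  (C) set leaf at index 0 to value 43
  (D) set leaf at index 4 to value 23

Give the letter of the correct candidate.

Answer: A

Derivation:
Original leaves: [33, 90, 47, 37, 67]
Target new root: 475
Try each candidate change and compute the resulting root:
Candidate A: set leaf[1] = 79 -> leaves = [33, 79, 47, 37, 67]
  L0: [33, 79, 47, 37, 67]
  L1: h(33,79)=(33*31+79)%997=105 h(47,37)=(47*31+37)%997=497 h(67,67)=(67*31+67)%997=150 -> [105, 497, 150]
  L2: h(105,497)=(105*31+497)%997=761 h(150,150)=(150*31+150)%997=812 -> [761, 812]
  L3: h(761,812)=(761*31+812)%997=475 -> [475]
  root = 475 == target 475  ** MATCH **
Candidate B: set leaf[1] = 99 -> leaves = [33, 99, 47, 37, 67]
  L0: [33, 99, 47, 37, 67]
  L1: h(33,99)=(33*31+99)%997=125 h(47,37)=(47*31+37)%997=497 h(67,67)=(67*31+67)%997=150 -> [125, 497, 150]
  L2: h(125,497)=(125*31+497)%997=384 h(150,150)=(150*31+150)%997=812 -> [384, 812]
  L3: h(384,812)=(384*31+812)%997=752 -> [752]
  root = 752 != target 475
Candidate C: set leaf[0] = 43 -> leaves = [43, 90, 47, 37, 67]
  L0: [43, 90, 47, 37, 67]
  L1: h(43,90)=(43*31+90)%997=426 h(47,37)=(47*31+37)%997=497 h(67,67)=(67*31+67)%997=150 -> [426, 497, 150]
  L2: h(426,497)=(426*31+497)%997=742 h(150,150)=(150*31+150)%997=812 -> [742, 812]
  L3: h(742,812)=(742*31+812)%997=883 -> [883]
  root = 883 != target 475
Candidate D: set leaf[4] = 23 -> leaves = [33, 90, 47, 37, 23]
  L0: [33, 90, 47, 37, 23]
  L1: h(33,90)=(33*31+90)%997=116 h(47,37)=(47*31+37)%997=497 h(23,23)=(23*31+23)%997=736 -> [116, 497, 736]
  L2: h(116,497)=(116*31+497)%997=105 h(736,736)=(736*31+736)%997=621 -> [105, 621]
  L3: h(105,621)=(105*31+621)%997=885 -> [885]
  root = 885 != target 475
Candidate A produces the target root.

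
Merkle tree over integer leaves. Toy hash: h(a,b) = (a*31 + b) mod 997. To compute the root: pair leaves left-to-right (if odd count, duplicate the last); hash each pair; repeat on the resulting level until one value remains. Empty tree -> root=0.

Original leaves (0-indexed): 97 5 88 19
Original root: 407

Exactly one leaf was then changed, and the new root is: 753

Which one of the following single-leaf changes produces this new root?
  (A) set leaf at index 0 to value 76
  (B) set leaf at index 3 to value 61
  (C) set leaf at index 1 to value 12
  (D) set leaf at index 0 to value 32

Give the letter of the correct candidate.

Original leaves: [97, 5, 88, 19]
Target new root: 753
Try each candidate change and compute the resulting root:
Candidate A: set leaf[0] = 76 -> leaves = [76, 5, 88, 19]
  L0: [76, 5, 88, 19]
  L1: h(76,5)=(76*31+5)%997=367 h(88,19)=(88*31+19)%997=753 -> [367, 753]
  L2: h(367,753)=(367*31+753)%997=166 -> [166]
  root = 166 != target 753
Candidate B: set leaf[3] = 61 -> leaves = [97, 5, 88, 61]
  L0: [97, 5, 88, 61]
  L1: h(97,5)=(97*31+5)%997=21 h(88,61)=(88*31+61)%997=795 -> [21, 795]
  L2: h(21,795)=(21*31+795)%997=449 -> [449]
  root = 449 != target 753
Candidate C: set leaf[1] = 12 -> leaves = [97, 12, 88, 19]
  L0: [97, 12, 88, 19]
  L1: h(97,12)=(97*31+12)%997=28 h(88,19)=(88*31+19)%997=753 -> [28, 753]
  L2: h(28,753)=(28*31+753)%997=624 -> [624]
  root = 624 != target 753
Candidate D: set leaf[0] = 32 -> leaves = [32, 5, 88, 19]
  L0: [32, 5, 88, 19]
  L1: h(32,5)=(32*31+5)%997=0 h(88,19)=(88*31+19)%997=753 -> [0, 753]
  L2: h(0,753)=(0*31+753)%997=753 -> [753]
  root = 753 == target 753  ** MATCH **
Candidate D produces the target root.

Answer: D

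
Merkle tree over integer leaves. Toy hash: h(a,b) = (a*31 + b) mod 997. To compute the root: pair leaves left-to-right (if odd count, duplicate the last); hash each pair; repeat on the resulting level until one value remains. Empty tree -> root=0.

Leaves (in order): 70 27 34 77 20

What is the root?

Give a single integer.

L0: [70, 27, 34, 77, 20]
L1: h(70,27)=(70*31+27)%997=203 h(34,77)=(34*31+77)%997=134 h(20,20)=(20*31+20)%997=640 -> [203, 134, 640]
L2: h(203,134)=(203*31+134)%997=445 h(640,640)=(640*31+640)%997=540 -> [445, 540]
L3: h(445,540)=(445*31+540)%997=377 -> [377]

Answer: 377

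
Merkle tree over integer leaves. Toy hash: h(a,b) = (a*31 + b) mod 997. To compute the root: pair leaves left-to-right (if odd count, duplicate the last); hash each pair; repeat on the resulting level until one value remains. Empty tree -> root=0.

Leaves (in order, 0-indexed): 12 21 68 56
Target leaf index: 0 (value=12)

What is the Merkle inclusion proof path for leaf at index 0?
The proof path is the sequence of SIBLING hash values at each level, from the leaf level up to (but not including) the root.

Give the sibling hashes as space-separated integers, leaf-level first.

Answer: 21 170

Derivation:
L0 (leaves): [12, 21, 68, 56], target index=0
L1: h(12,21)=(12*31+21)%997=393 [pair 0] h(68,56)=(68*31+56)%997=170 [pair 1] -> [393, 170]
  Sibling for proof at L0: 21
L2: h(393,170)=(393*31+170)%997=389 [pair 0] -> [389]
  Sibling for proof at L1: 170
Root: 389
Proof path (sibling hashes from leaf to root): [21, 170]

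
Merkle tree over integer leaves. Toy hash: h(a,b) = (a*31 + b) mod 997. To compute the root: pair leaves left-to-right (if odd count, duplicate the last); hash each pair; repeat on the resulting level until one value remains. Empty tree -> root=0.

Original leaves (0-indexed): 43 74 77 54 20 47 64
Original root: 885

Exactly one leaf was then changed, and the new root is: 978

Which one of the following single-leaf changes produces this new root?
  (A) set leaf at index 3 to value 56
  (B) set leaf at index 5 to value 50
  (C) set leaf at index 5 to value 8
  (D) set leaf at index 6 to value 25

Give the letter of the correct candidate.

Answer: B

Derivation:
Original leaves: [43, 74, 77, 54, 20, 47, 64]
Target new root: 978
Try each candidate change and compute the resulting root:
Candidate A: set leaf[3] = 56 -> leaves = [43, 74, 77, 56, 20, 47, 64]
  L0: [43, 74, 77, 56, 20, 47, 64]
  L1: h(43,74)=(43*31+74)%997=410 h(77,56)=(77*31+56)%997=449 h(20,47)=(20*31+47)%997=667 h(64,64)=(64*31+64)%997=54 -> [410, 449, 667, 54]
  L2: h(410,449)=(410*31+449)%997=198 h(667,54)=(667*31+54)%997=791 -> [198, 791]
  L3: h(198,791)=(198*31+791)%997=947 -> [947]
  root = 947 != target 978
Candidate B: set leaf[5] = 50 -> leaves = [43, 74, 77, 54, 20, 50, 64]
  L0: [43, 74, 77, 54, 20, 50, 64]
  L1: h(43,74)=(43*31+74)%997=410 h(77,54)=(77*31+54)%997=447 h(20,50)=(20*31+50)%997=670 h(64,64)=(64*31+64)%997=54 -> [410, 447, 670, 54]
  L2: h(410,447)=(410*31+447)%997=196 h(670,54)=(670*31+54)%997=884 -> [196, 884]
  L3: h(196,884)=(196*31+884)%997=978 -> [978]
  root = 978 == target 978  ** MATCH **
Candidate C: set leaf[5] = 8 -> leaves = [43, 74, 77, 54, 20, 8, 64]
  L0: [43, 74, 77, 54, 20, 8, 64]
  L1: h(43,74)=(43*31+74)%997=410 h(77,54)=(77*31+54)%997=447 h(20,8)=(20*31+8)%997=628 h(64,64)=(64*31+64)%997=54 -> [410, 447, 628, 54]
  L2: h(410,447)=(410*31+447)%997=196 h(628,54)=(628*31+54)%997=579 -> [196, 579]
  L3: h(196,579)=(196*31+579)%997=673 -> [673]
  root = 673 != target 978
Candidate D: set leaf[6] = 25 -> leaves = [43, 74, 77, 54, 20, 47, 25]
  L0: [43, 74, 77, 54, 20, 47, 25]
  L1: h(43,74)=(43*31+74)%997=410 h(77,54)=(77*31+54)%997=447 h(20,47)=(20*31+47)%997=667 h(25,25)=(25*31+25)%997=800 -> [410, 447, 667, 800]
  L2: h(410,447)=(410*31+447)%997=196 h(667,800)=(667*31+800)%997=540 -> [196, 540]
  L3: h(196,540)=(196*31+540)%997=634 -> [634]
  root = 634 != target 978
Candidate B produces the target root.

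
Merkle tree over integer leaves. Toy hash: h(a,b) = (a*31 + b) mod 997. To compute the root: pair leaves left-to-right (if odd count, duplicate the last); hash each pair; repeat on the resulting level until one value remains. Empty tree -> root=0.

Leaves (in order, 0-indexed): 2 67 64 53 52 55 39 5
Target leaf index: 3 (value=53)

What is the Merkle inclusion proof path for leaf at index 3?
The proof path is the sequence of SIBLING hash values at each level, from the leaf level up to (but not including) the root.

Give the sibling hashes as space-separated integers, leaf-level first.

Answer: 64 129 50

Derivation:
L0 (leaves): [2, 67, 64, 53, 52, 55, 39, 5], target index=3
L1: h(2,67)=(2*31+67)%997=129 [pair 0] h(64,53)=(64*31+53)%997=43 [pair 1] h(52,55)=(52*31+55)%997=670 [pair 2] h(39,5)=(39*31+5)%997=217 [pair 3] -> [129, 43, 670, 217]
  Sibling for proof at L0: 64
L2: h(129,43)=(129*31+43)%997=54 [pair 0] h(670,217)=(670*31+217)%997=50 [pair 1] -> [54, 50]
  Sibling for proof at L1: 129
L3: h(54,50)=(54*31+50)%997=727 [pair 0] -> [727]
  Sibling for proof at L2: 50
Root: 727
Proof path (sibling hashes from leaf to root): [64, 129, 50]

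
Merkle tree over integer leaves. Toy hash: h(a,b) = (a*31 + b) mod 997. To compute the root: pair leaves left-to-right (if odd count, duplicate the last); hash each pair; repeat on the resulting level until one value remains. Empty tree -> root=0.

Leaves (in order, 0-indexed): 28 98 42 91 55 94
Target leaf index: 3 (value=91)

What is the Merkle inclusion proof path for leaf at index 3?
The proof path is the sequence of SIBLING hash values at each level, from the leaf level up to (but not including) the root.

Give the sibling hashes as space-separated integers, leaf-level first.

Answer: 42 966 739

Derivation:
L0 (leaves): [28, 98, 42, 91, 55, 94], target index=3
L1: h(28,98)=(28*31+98)%997=966 [pair 0] h(42,91)=(42*31+91)%997=396 [pair 1] h(55,94)=(55*31+94)%997=802 [pair 2] -> [966, 396, 802]
  Sibling for proof at L0: 42
L2: h(966,396)=(966*31+396)%997=432 [pair 0] h(802,802)=(802*31+802)%997=739 [pair 1] -> [432, 739]
  Sibling for proof at L1: 966
L3: h(432,739)=(432*31+739)%997=173 [pair 0] -> [173]
  Sibling for proof at L2: 739
Root: 173
Proof path (sibling hashes from leaf to root): [42, 966, 739]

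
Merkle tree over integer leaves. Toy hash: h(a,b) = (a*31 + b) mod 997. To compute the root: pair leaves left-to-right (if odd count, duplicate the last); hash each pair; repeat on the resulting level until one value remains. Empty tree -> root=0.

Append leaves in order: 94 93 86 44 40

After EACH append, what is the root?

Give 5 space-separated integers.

Answer: 94 16 257 215 766

Derivation:
After append 94 (leaves=[94]):
  L0: [94]
  root=94
After append 93 (leaves=[94, 93]):
  L0: [94, 93]
  L1: h(94,93)=(94*31+93)%997=16 -> [16]
  root=16
After append 86 (leaves=[94, 93, 86]):
  L0: [94, 93, 86]
  L1: h(94,93)=(94*31+93)%997=16 h(86,86)=(86*31+86)%997=758 -> [16, 758]
  L2: h(16,758)=(16*31+758)%997=257 -> [257]
  root=257
After append 44 (leaves=[94, 93, 86, 44]):
  L0: [94, 93, 86, 44]
  L1: h(94,93)=(94*31+93)%997=16 h(86,44)=(86*31+44)%997=716 -> [16, 716]
  L2: h(16,716)=(16*31+716)%997=215 -> [215]
  root=215
After append 40 (leaves=[94, 93, 86, 44, 40]):
  L0: [94, 93, 86, 44, 40]
  L1: h(94,93)=(94*31+93)%997=16 h(86,44)=(86*31+44)%997=716 h(40,40)=(40*31+40)%997=283 -> [16, 716, 283]
  L2: h(16,716)=(16*31+716)%997=215 h(283,283)=(283*31+283)%997=83 -> [215, 83]
  L3: h(215,83)=(215*31+83)%997=766 -> [766]
  root=766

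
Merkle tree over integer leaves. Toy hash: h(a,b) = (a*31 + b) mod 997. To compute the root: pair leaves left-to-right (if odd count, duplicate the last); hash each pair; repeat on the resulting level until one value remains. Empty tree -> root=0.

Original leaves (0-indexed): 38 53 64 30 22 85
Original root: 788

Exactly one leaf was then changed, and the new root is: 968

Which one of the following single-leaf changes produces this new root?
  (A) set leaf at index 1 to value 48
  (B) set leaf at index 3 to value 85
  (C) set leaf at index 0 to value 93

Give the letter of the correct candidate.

Original leaves: [38, 53, 64, 30, 22, 85]
Target new root: 968
Try each candidate change and compute the resulting root:
Candidate A: set leaf[1] = 48 -> leaves = [38, 48, 64, 30, 22, 85]
  L0: [38, 48, 64, 30, 22, 85]
  L1: h(38,48)=(38*31+48)%997=229 h(64,30)=(64*31+30)%997=20 h(22,85)=(22*31+85)%997=767 -> [229, 20, 767]
  L2: h(229,20)=(229*31+20)%997=140 h(767,767)=(767*31+767)%997=616 -> [140, 616]
  L3: h(140,616)=(140*31+616)%997=968 -> [968]
  root = 968 == target 968  ** MATCH **
Candidate B: set leaf[3] = 85 -> leaves = [38, 53, 64, 85, 22, 85]
  L0: [38, 53, 64, 85, 22, 85]
  L1: h(38,53)=(38*31+53)%997=234 h(64,85)=(64*31+85)%997=75 h(22,85)=(22*31+85)%997=767 -> [234, 75, 767]
  L2: h(234,75)=(234*31+75)%997=350 h(767,767)=(767*31+767)%997=616 -> [350, 616]
  L3: h(350,616)=(350*31+616)%997=499 -> [499]
  root = 499 != target 968
Candidate C: set leaf[0] = 93 -> leaves = [93, 53, 64, 30, 22, 85]
  L0: [93, 53, 64, 30, 22, 85]
  L1: h(93,53)=(93*31+53)%997=942 h(64,30)=(64*31+30)%997=20 h(22,85)=(22*31+85)%997=767 -> [942, 20, 767]
  L2: h(942,20)=(942*31+20)%997=309 h(767,767)=(767*31+767)%997=616 -> [309, 616]
  L3: h(309,616)=(309*31+616)%997=225 -> [225]
  root = 225 != target 968
Candidate A produces the target root.

Answer: A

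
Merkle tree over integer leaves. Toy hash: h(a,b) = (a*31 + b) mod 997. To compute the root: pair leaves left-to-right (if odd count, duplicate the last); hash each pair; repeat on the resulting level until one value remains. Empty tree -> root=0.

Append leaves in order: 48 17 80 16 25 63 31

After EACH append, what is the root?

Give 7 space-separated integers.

After append 48 (leaves=[48]):
  L0: [48]
  root=48
After append 17 (leaves=[48, 17]):
  L0: [48, 17]
  L1: h(48,17)=(48*31+17)%997=508 -> [508]
  root=508
After append 80 (leaves=[48, 17, 80]):
  L0: [48, 17, 80]
  L1: h(48,17)=(48*31+17)%997=508 h(80,80)=(80*31+80)%997=566 -> [508, 566]
  L2: h(508,566)=(508*31+566)%997=362 -> [362]
  root=362
After append 16 (leaves=[48, 17, 80, 16]):
  L0: [48, 17, 80, 16]
  L1: h(48,17)=(48*31+17)%997=508 h(80,16)=(80*31+16)%997=502 -> [508, 502]
  L2: h(508,502)=(508*31+502)%997=298 -> [298]
  root=298
After append 25 (leaves=[48, 17, 80, 16, 25]):
  L0: [48, 17, 80, 16, 25]
  L1: h(48,17)=(48*31+17)%997=508 h(80,16)=(80*31+16)%997=502 h(25,25)=(25*31+25)%997=800 -> [508, 502, 800]
  L2: h(508,502)=(508*31+502)%997=298 h(800,800)=(800*31+800)%997=675 -> [298, 675]
  L3: h(298,675)=(298*31+675)%997=940 -> [940]
  root=940
After append 63 (leaves=[48, 17, 80, 16, 25, 63]):
  L0: [48, 17, 80, 16, 25, 63]
  L1: h(48,17)=(48*31+17)%997=508 h(80,16)=(80*31+16)%997=502 h(25,63)=(25*31+63)%997=838 -> [508, 502, 838]
  L2: h(508,502)=(508*31+502)%997=298 h(838,838)=(838*31+838)%997=894 -> [298, 894]
  L3: h(298,894)=(298*31+894)%997=162 -> [162]
  root=162
After append 31 (leaves=[48, 17, 80, 16, 25, 63, 31]):
  L0: [48, 17, 80, 16, 25, 63, 31]
  L1: h(48,17)=(48*31+17)%997=508 h(80,16)=(80*31+16)%997=502 h(25,63)=(25*31+63)%997=838 h(31,31)=(31*31+31)%997=992 -> [508, 502, 838, 992]
  L2: h(508,502)=(508*31+502)%997=298 h(838,992)=(838*31+992)%997=51 -> [298, 51]
  L3: h(298,51)=(298*31+51)%997=316 -> [316]
  root=316

Answer: 48 508 362 298 940 162 316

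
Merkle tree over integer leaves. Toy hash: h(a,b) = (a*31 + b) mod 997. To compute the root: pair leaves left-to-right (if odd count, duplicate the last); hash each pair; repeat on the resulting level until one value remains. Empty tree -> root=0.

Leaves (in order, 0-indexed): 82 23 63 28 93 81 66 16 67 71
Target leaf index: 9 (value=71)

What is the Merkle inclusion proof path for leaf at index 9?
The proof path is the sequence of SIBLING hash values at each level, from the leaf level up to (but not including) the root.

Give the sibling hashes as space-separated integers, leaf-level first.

L0 (leaves): [82, 23, 63, 28, 93, 81, 66, 16, 67, 71], target index=9
L1: h(82,23)=(82*31+23)%997=571 [pair 0] h(63,28)=(63*31+28)%997=984 [pair 1] h(93,81)=(93*31+81)%997=970 [pair 2] h(66,16)=(66*31+16)%997=68 [pair 3] h(67,71)=(67*31+71)%997=154 [pair 4] -> [571, 984, 970, 68, 154]
  Sibling for proof at L0: 67
L2: h(571,984)=(571*31+984)%997=739 [pair 0] h(970,68)=(970*31+68)%997=228 [pair 1] h(154,154)=(154*31+154)%997=940 [pair 2] -> [739, 228, 940]
  Sibling for proof at L1: 154
L3: h(739,228)=(739*31+228)%997=206 [pair 0] h(940,940)=(940*31+940)%997=170 [pair 1] -> [206, 170]
  Sibling for proof at L2: 940
L4: h(206,170)=(206*31+170)%997=574 [pair 0] -> [574]
  Sibling for proof at L3: 206
Root: 574
Proof path (sibling hashes from leaf to root): [67, 154, 940, 206]

Answer: 67 154 940 206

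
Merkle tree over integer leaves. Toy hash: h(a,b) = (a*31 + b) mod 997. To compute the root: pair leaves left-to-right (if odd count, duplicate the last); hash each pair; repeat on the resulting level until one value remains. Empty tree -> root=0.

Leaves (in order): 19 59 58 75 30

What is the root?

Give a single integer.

L0: [19, 59, 58, 75, 30]
L1: h(19,59)=(19*31+59)%997=648 h(58,75)=(58*31+75)%997=876 h(30,30)=(30*31+30)%997=960 -> [648, 876, 960]
L2: h(648,876)=(648*31+876)%997=27 h(960,960)=(960*31+960)%997=810 -> [27, 810]
L3: h(27,810)=(27*31+810)%997=650 -> [650]

Answer: 650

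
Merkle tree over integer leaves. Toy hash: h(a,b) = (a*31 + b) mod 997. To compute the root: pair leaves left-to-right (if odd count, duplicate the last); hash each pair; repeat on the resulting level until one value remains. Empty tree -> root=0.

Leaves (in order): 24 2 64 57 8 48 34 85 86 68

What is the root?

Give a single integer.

Answer: 29

Derivation:
L0: [24, 2, 64, 57, 8, 48, 34, 85, 86, 68]
L1: h(24,2)=(24*31+2)%997=746 h(64,57)=(64*31+57)%997=47 h(8,48)=(8*31+48)%997=296 h(34,85)=(34*31+85)%997=142 h(86,68)=(86*31+68)%997=740 -> [746, 47, 296, 142, 740]
L2: h(746,47)=(746*31+47)%997=242 h(296,142)=(296*31+142)%997=345 h(740,740)=(740*31+740)%997=749 -> [242, 345, 749]
L3: h(242,345)=(242*31+345)%997=868 h(749,749)=(749*31+749)%997=40 -> [868, 40]
L4: h(868,40)=(868*31+40)%997=29 -> [29]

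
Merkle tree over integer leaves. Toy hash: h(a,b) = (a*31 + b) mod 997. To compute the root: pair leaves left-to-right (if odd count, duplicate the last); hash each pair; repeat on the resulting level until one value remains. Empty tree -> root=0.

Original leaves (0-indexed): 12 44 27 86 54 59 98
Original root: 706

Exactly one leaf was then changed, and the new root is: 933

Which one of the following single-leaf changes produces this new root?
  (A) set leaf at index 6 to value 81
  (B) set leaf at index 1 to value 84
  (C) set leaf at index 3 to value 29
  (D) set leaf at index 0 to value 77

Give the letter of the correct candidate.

Answer: C

Derivation:
Original leaves: [12, 44, 27, 86, 54, 59, 98]
Target new root: 933
Try each candidate change and compute the resulting root:
Candidate A: set leaf[6] = 81 -> leaves = [12, 44, 27, 86, 54, 59, 81]
  L0: [12, 44, 27, 86, 54, 59, 81]
  L1: h(12,44)=(12*31+44)%997=416 h(27,86)=(27*31+86)%997=923 h(54,59)=(54*31+59)%997=736 h(81,81)=(81*31+81)%997=598 -> [416, 923, 736, 598]
  L2: h(416,923)=(416*31+923)%997=858 h(736,598)=(736*31+598)%997=483 -> [858, 483]
  L3: h(858,483)=(858*31+483)%997=162 -> [162]
  root = 162 != target 933
Candidate B: set leaf[1] = 84 -> leaves = [12, 84, 27, 86, 54, 59, 98]
  L0: [12, 84, 27, 86, 54, 59, 98]
  L1: h(12,84)=(12*31+84)%997=456 h(27,86)=(27*31+86)%997=923 h(54,59)=(54*31+59)%997=736 h(98,98)=(98*31+98)%997=145 -> [456, 923, 736, 145]
  L2: h(456,923)=(456*31+923)%997=104 h(736,145)=(736*31+145)%997=30 -> [104, 30]
  L3: h(104,30)=(104*31+30)%997=263 -> [263]
  root = 263 != target 933
Candidate C: set leaf[3] = 29 -> leaves = [12, 44, 27, 29, 54, 59, 98]
  L0: [12, 44, 27, 29, 54, 59, 98]
  L1: h(12,44)=(12*31+44)%997=416 h(27,29)=(27*31+29)%997=866 h(54,59)=(54*31+59)%997=736 h(98,98)=(98*31+98)%997=145 -> [416, 866, 736, 145]
  L2: h(416,866)=(416*31+866)%997=801 h(736,145)=(736*31+145)%997=30 -> [801, 30]
  L3: h(801,30)=(801*31+30)%997=933 -> [933]
  root = 933 == target 933  ** MATCH **
Candidate D: set leaf[0] = 77 -> leaves = [77, 44, 27, 86, 54, 59, 98]
  L0: [77, 44, 27, 86, 54, 59, 98]
  L1: h(77,44)=(77*31+44)%997=437 h(27,86)=(27*31+86)%997=923 h(54,59)=(54*31+59)%997=736 h(98,98)=(98*31+98)%997=145 -> [437, 923, 736, 145]
  L2: h(437,923)=(437*31+923)%997=512 h(736,145)=(736*31+145)%997=30 -> [512, 30]
  L3: h(512,30)=(512*31+30)%997=947 -> [947]
  root = 947 != target 933
Candidate C produces the target root.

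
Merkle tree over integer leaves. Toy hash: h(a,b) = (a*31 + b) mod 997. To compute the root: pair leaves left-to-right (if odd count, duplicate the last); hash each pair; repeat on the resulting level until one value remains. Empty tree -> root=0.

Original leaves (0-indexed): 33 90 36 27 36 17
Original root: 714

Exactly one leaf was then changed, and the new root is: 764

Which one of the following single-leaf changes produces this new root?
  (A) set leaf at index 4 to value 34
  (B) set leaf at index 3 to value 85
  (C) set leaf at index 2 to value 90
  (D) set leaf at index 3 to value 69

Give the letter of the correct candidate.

Original leaves: [33, 90, 36, 27, 36, 17]
Target new root: 764
Try each candidate change and compute the resulting root:
Candidate A: set leaf[4] = 34 -> leaves = [33, 90, 36, 27, 34, 17]
  L0: [33, 90, 36, 27, 34, 17]
  L1: h(33,90)=(33*31+90)%997=116 h(36,27)=(36*31+27)%997=146 h(34,17)=(34*31+17)%997=74 -> [116, 146, 74]
  L2: h(116,146)=(116*31+146)%997=751 h(74,74)=(74*31+74)%997=374 -> [751, 374]
  L3: h(751,374)=(751*31+374)%997=724 -> [724]
  root = 724 != target 764
Candidate B: set leaf[3] = 85 -> leaves = [33, 90, 36, 85, 36, 17]
  L0: [33, 90, 36, 85, 36, 17]
  L1: h(33,90)=(33*31+90)%997=116 h(36,85)=(36*31+85)%997=204 h(36,17)=(36*31+17)%997=136 -> [116, 204, 136]
  L2: h(116,204)=(116*31+204)%997=809 h(136,136)=(136*31+136)%997=364 -> [809, 364]
  L3: h(809,364)=(809*31+364)%997=518 -> [518]
  root = 518 != target 764
Candidate C: set leaf[2] = 90 -> leaves = [33, 90, 90, 27, 36, 17]
  L0: [33, 90, 90, 27, 36, 17]
  L1: h(33,90)=(33*31+90)%997=116 h(90,27)=(90*31+27)%997=823 h(36,17)=(36*31+17)%997=136 -> [116, 823, 136]
  L2: h(116,823)=(116*31+823)%997=431 h(136,136)=(136*31+136)%997=364 -> [431, 364]
  L3: h(431,364)=(431*31+364)%997=764 -> [764]
  root = 764 == target 764  ** MATCH **
Candidate D: set leaf[3] = 69 -> leaves = [33, 90, 36, 69, 36, 17]
  L0: [33, 90, 36, 69, 36, 17]
  L1: h(33,90)=(33*31+90)%997=116 h(36,69)=(36*31+69)%997=188 h(36,17)=(36*31+17)%997=136 -> [116, 188, 136]
  L2: h(116,188)=(116*31+188)%997=793 h(136,136)=(136*31+136)%997=364 -> [793, 364]
  L3: h(793,364)=(793*31+364)%997=22 -> [22]
  root = 22 != target 764
Candidate C produces the target root.

Answer: C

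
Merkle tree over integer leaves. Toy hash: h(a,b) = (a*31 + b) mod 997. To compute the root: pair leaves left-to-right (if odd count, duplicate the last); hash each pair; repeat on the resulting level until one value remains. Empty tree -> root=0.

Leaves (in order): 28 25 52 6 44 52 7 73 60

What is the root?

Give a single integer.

Answer: 871

Derivation:
L0: [28, 25, 52, 6, 44, 52, 7, 73, 60]
L1: h(28,25)=(28*31+25)%997=893 h(52,6)=(52*31+6)%997=621 h(44,52)=(44*31+52)%997=419 h(7,73)=(7*31+73)%997=290 h(60,60)=(60*31+60)%997=923 -> [893, 621, 419, 290, 923]
L2: h(893,621)=(893*31+621)%997=388 h(419,290)=(419*31+290)%997=318 h(923,923)=(923*31+923)%997=623 -> [388, 318, 623]
L3: h(388,318)=(388*31+318)%997=382 h(623,623)=(623*31+623)%997=993 -> [382, 993]
L4: h(382,993)=(382*31+993)%997=871 -> [871]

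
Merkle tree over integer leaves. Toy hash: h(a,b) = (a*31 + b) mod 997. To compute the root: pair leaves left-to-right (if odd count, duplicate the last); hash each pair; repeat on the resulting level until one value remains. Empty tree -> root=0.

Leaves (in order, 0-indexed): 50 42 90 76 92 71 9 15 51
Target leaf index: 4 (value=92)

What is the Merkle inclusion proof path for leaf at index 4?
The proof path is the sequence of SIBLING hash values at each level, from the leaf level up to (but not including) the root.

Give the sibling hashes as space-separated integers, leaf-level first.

Answer: 71 294 374 196

Derivation:
L0 (leaves): [50, 42, 90, 76, 92, 71, 9, 15, 51], target index=4
L1: h(50,42)=(50*31+42)%997=595 [pair 0] h(90,76)=(90*31+76)%997=872 [pair 1] h(92,71)=(92*31+71)%997=929 [pair 2] h(9,15)=(9*31+15)%997=294 [pair 3] h(51,51)=(51*31+51)%997=635 [pair 4] -> [595, 872, 929, 294, 635]
  Sibling for proof at L0: 71
L2: h(595,872)=(595*31+872)%997=374 [pair 0] h(929,294)=(929*31+294)%997=180 [pair 1] h(635,635)=(635*31+635)%997=380 [pair 2] -> [374, 180, 380]
  Sibling for proof at L1: 294
L3: h(374,180)=(374*31+180)%997=807 [pair 0] h(380,380)=(380*31+380)%997=196 [pair 1] -> [807, 196]
  Sibling for proof at L2: 374
L4: h(807,196)=(807*31+196)%997=288 [pair 0] -> [288]
  Sibling for proof at L3: 196
Root: 288
Proof path (sibling hashes from leaf to root): [71, 294, 374, 196]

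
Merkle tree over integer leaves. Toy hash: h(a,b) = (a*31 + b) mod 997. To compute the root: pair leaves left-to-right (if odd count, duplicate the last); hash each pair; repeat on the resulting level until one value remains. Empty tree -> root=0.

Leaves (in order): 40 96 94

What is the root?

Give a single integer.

Answer: 556

Derivation:
L0: [40, 96, 94]
L1: h(40,96)=(40*31+96)%997=339 h(94,94)=(94*31+94)%997=17 -> [339, 17]
L2: h(339,17)=(339*31+17)%997=556 -> [556]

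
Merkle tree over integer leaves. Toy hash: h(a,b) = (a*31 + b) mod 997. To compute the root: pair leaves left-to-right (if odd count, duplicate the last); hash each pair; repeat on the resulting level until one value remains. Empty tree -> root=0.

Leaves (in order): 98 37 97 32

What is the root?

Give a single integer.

Answer: 658

Derivation:
L0: [98, 37, 97, 32]
L1: h(98,37)=(98*31+37)%997=84 h(97,32)=(97*31+32)%997=48 -> [84, 48]
L2: h(84,48)=(84*31+48)%997=658 -> [658]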